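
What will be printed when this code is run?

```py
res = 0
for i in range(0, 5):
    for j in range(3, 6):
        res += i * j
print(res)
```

i=0,j=3: res = 0+0 = 0
i=0,j=4: res = 0+0 = 0
i=0,j=5: res = 0+0 = 0
i=1,j=3: res = 0+3 = 3
i=1,j=4: res = 3+4 = 7
i=1,j=5: res = 7+5 = 12
i=2,j=3: res = 12+6 = 18
i=2,j=4: res = 18+8 = 26
i=2,j=5: res = 26+10 = 36
i=3,j=3: res = 36+9 = 45
i=3,j=4: res = 45+12 = 57
i=3,j=5: res = 57+15 = 72
i=4,j=3: res = 72+12 = 84
i=4,j=4: res = 84+16 = 100
i=4,j=5: res = 100+20 = 120

120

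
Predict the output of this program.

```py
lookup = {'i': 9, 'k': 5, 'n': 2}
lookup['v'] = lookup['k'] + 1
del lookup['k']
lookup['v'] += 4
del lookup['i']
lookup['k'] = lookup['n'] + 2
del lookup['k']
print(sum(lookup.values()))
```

12

lookup['v'] = lookup['k']+1 = 6 → {'i': 9, 'k': 5, 'n': 2, 'v': 6}
del 'k' → {'i': 9, 'n': 2, 'v': 6}
lookup['v'] = 6+4 = 10 → {'i': 9, 'n': 2, 'v': 10}
del 'i' → {'n': 2, 'v': 10}
lookup['k'] = lookup['n']+2 = 4 → {'n': 2, 'v': 10, 'k': 4}
del 'k' → {'n': 2, 'v': 10}
sum of values = 12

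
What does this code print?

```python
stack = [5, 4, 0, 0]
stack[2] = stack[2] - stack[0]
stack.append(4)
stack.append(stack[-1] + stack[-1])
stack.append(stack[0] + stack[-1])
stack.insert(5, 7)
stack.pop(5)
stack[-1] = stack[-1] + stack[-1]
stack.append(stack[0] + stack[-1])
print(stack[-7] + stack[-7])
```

8

stack[2] = stack[2]-stack[0] = 0-5 = -5 → [5, 4, -5, 0]
append 4 → [5, 4, -5, 0, 4]
append stack[-1]+stack[-1] = 4+4 = 8 → [5, 4, -5, 0, 4, 8]
append stack[0]+stack[-1] = 5+8 = 13 → [5, 4, -5, 0, 4, 8, 13]
insert 7 at 5 → [5, 4, -5, 0, 4, 7, 8, 13]
pop(5) removes 7 → [5, 4, -5, 0, 4, 8, 13]
stack[-1] = stack[-1]+stack[-1] = 13+13 = 26 → [5, 4, -5, 0, 4, 8, 26]
append stack[0]+stack[-1] = 5+26 = 31 → [5, 4, -5, 0, 4, 8, 26, 31]
stack[-7]+stack[-7] = 4+4 = 8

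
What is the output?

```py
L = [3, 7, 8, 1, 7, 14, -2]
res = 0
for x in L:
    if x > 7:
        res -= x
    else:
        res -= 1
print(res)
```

x=3: not >7, res = 0-1 = -1
x=7: not >7, res = (-1)-1 = -2
x=8: >7, res = (-2)-8 = -10
x=1: not >7, res = (-10)-1 = -11
x=7: not >7, res = (-11)-1 = -12
x=14: >7, res = (-12)-14 = -26
x=-2: not >7, res = (-26)-1 = -27

-27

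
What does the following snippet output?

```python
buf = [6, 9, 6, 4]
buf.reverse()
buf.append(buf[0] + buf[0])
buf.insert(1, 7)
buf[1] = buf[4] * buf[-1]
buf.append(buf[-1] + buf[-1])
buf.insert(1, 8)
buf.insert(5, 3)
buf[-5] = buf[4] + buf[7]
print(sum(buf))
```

reverse → [4, 6, 9, 6]
append buf[0]+buf[0] = 4+4 = 8 → [4, 6, 9, 6, 8]
insert 7 at 1 → [4, 7, 6, 9, 6, 8]
buf[1] = buf[4]*buf[-1] = 6*8 = 48 → [4, 48, 6, 9, 6, 8]
append buf[-1]+buf[-1] = 8+8 = 16 → [4, 48, 6, 9, 6, 8, 16]
insert 8 at 1 → [4, 8, 48, 6, 9, 6, 8, 16]
insert 3 at 5 → [4, 8, 48, 6, 9, 3, 6, 8, 16]
buf[-5] = buf[4]+buf[7] = 9+8 = 17 → [4, 8, 48, 6, 17, 3, 6, 8, 16]
sum = 116

116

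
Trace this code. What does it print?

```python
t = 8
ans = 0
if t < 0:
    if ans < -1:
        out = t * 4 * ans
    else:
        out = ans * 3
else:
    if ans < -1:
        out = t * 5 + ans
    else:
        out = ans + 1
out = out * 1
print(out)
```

1

t=8, ans=0
t < 0 is False; ans < -1 is False
→ out = ans + 1 = 1
out = 1*1 = 1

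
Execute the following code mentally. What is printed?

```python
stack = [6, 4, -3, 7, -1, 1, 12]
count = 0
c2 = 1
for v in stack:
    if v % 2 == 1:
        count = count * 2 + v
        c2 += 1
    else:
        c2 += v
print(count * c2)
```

81

v=6: not odd; c2=7
v=4: not odd; c2=11
v=-3: odd, count = 0*2+(-3) = -3; c2=12
v=7: odd, count = (-3)*2+7 = 1; c2=13
v=-1: odd, count = 1*2+(-1) = 1; c2=14
v=1: odd, count = 1*2+1 = 3; c2=15
v=12: not odd; c2=27
count*c2 = 3*27 = 81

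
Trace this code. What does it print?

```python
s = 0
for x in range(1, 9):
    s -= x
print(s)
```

-36

x=1: s = 0-1 = -1
x=2: s = (-1)-2 = -3
x=3: s = (-3)-3 = -6
x=4: s = (-6)-4 = -10
x=5: s = (-10)-5 = -15
x=6: s = (-15)-6 = -21
x=7: s = (-21)-7 = -28
x=8: s = (-28)-8 = -36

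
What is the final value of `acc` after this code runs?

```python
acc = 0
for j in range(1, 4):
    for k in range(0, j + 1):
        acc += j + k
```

j=1,k=0: acc = 0+1 = 1
j=1,k=1: acc = 1+2 = 3
j=2,k=0: acc = 3+2 = 5
j=2,k=1: acc = 5+3 = 8
j=2,k=2: acc = 8+4 = 12
j=3,k=0: acc = 12+3 = 15
j=3,k=1: acc = 15+4 = 19
j=3,k=2: acc = 19+5 = 24
j=3,k=3: acc = 24+6 = 30

30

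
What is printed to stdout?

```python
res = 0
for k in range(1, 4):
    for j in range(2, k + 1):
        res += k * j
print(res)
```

k=2,j=2: res = 0+4 = 4
k=3,j=2: res = 4+6 = 10
k=3,j=3: res = 10+9 = 19

19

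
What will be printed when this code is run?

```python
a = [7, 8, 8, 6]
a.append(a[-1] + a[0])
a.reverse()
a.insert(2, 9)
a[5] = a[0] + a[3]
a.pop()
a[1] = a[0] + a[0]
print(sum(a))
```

64

append a[-1]+a[0] = 6+7 = 13 → [7, 8, 8, 6, 13]
reverse → [13, 6, 8, 8, 7]
insert 9 at 2 → [13, 6, 9, 8, 8, 7]
a[5] = a[0]+a[3] = 13+8 = 21 → [13, 6, 9, 8, 8, 21]
pop() removes 21 → [13, 6, 9, 8, 8]
a[1] = a[0]+a[0] = 13+13 = 26 → [13, 26, 9, 8, 8]
sum = 64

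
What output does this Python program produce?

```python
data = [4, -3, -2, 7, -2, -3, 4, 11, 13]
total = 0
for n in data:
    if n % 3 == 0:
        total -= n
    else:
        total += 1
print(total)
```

n=4: not %3==0, total = 0+1 = 1
n=-3: %3==0, total = 1-(-3) = 4
n=-2: not %3==0, total = 4+1 = 5
n=7: not %3==0, total = 5+1 = 6
n=-2: not %3==0, total = 6+1 = 7
n=-3: %3==0, total = 7-(-3) = 10
n=4: not %3==0, total = 10+1 = 11
n=11: not %3==0, total = 11+1 = 12
n=13: not %3==0, total = 12+1 = 13

13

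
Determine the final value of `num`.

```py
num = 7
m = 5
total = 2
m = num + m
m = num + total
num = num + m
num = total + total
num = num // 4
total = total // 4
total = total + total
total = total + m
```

1

m = 7+5 = 12
m = 7+2 = 9
num = 7+9 = 16
num = 2+2 = 4
num = 4//4 = 1
total = 2//4 = 0
total = 0+0 = 0
total = 0+9 = 9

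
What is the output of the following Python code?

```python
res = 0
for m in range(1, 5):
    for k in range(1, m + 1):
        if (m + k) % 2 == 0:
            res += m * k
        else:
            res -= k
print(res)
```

m=1,k=1: even sum, res = 0+1 = 1
m=2,k=1: odd sum, res = 1-1 = 0
m=2,k=2: even sum, res = 0+4 = 4
m=3,k=1: even sum, res = 4+3 = 7
m=3,k=2: odd sum, res = 7-2 = 5
m=3,k=3: even sum, res = 5+9 = 14
m=4,k=1: odd sum, res = 14-1 = 13
m=4,k=2: even sum, res = 13+8 = 21
m=4,k=3: odd sum, res = 21-3 = 18
m=4,k=4: even sum, res = 18+16 = 34

34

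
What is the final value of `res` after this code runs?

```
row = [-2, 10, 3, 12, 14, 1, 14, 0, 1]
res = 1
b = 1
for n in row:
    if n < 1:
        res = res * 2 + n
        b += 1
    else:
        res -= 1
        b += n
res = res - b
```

-71

n=-2: <1, res = 1*2+(-2) = 0; b=2
n=10: not <1, res = 0-1 = -1; b=12
n=3: not <1, res = (-1)-1 = -2; b=15
n=12: not <1, res = (-2)-1 = -3; b=27
n=14: not <1, res = (-3)-1 = -4; b=41
n=1: not <1, res = (-4)-1 = -5; b=42
n=14: not <1, res = (-5)-1 = -6; b=56
n=0: <1, res = (-6)*2+0 = -12; b=57
n=1: not <1, res = (-12)-1 = -13; b=58
res-b = (-13)-58 = -71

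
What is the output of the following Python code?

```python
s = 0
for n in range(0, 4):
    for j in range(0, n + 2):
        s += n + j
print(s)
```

n=0,j=0: s = 0+0 = 0
n=0,j=1: s = 0+1 = 1
n=1,j=0: s = 1+1 = 2
n=1,j=1: s = 2+2 = 4
n=1,j=2: s = 4+3 = 7
n=2,j=0: s = 7+2 = 9
n=2,j=1: s = 9+3 = 12
n=2,j=2: s = 12+4 = 16
n=2,j=3: s = 16+5 = 21
n=3,j=0: s = 21+3 = 24
n=3,j=1: s = 24+4 = 28
n=3,j=2: s = 28+5 = 33
n=3,j=3: s = 33+6 = 39
n=3,j=4: s = 39+7 = 46

46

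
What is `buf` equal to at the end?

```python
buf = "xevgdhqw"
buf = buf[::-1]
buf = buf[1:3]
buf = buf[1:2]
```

reverse → 'wqhdgvex'
slice [1:3] → 'qh'
slice [1:2] → 'h'

'h'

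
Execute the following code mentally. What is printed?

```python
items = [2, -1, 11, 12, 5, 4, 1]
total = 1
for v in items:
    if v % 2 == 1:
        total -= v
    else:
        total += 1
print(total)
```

v=2: not odd, total = 1+1 = 2
v=-1: odd, total = 2-(-1) = 3
v=11: odd, total = 3-11 = -8
v=12: not odd, total = (-8)+1 = -7
v=5: odd, total = (-7)-5 = -12
v=4: not odd, total = (-12)+1 = -11
v=1: odd, total = (-11)-1 = -12

-12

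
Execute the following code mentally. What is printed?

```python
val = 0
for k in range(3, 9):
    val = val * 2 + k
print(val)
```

246

k=3: val = 0*2+3 = 3
k=4: val = 3*2+4 = 10
k=5: val = 10*2+5 = 25
k=6: val = 25*2+6 = 56
k=7: val = 56*2+7 = 119
k=8: val = 119*2+8 = 246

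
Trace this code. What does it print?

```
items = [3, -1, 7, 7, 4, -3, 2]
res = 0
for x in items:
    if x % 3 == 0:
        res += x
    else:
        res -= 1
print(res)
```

x=3: %3==0, res = 0+3 = 3
x=-1: not %3==0, res = 3-1 = 2
x=7: not %3==0, res = 2-1 = 1
x=7: not %3==0, res = 1-1 = 0
x=4: not %3==0, res = 0-1 = -1
x=-3: %3==0, res = (-1)+(-3) = -4
x=2: not %3==0, res = (-4)-1 = -5

-5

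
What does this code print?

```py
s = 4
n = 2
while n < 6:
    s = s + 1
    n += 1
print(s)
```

8

n=2: s = 4+1 = 5
n=3: s = 5+1 = 6
n=4: s = 6+1 = 7
n=5: s = 7+1 = 8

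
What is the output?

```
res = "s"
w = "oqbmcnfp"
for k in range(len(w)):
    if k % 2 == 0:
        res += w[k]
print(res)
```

sobcf

k=0: add 'o' → 'so'
k=1: skip
k=2: add 'b' → 'sob'
k=3: skip
k=4: add 'c' → 'sobc'
k=5: skip
k=6: add 'f' → 'sobcf'
k=7: skip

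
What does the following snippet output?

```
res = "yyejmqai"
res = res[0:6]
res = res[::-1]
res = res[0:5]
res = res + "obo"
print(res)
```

qmjeyobo

slice [0:6] → 'yyejmq'
reverse → 'qmjeyy'
slice [0:5] → 'qmjey'
+ 'obo' → 'qmjeyobo'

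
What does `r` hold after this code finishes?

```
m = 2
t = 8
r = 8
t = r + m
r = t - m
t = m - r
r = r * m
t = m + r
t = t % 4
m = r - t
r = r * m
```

t = 8+2 = 10
r = 10-2 = 8
t = 2-8 = -6
r = 8*2 = 16
t = 2+16 = 18
t = 18%4 = 2
m = 16-2 = 14
r = 16*14 = 224

224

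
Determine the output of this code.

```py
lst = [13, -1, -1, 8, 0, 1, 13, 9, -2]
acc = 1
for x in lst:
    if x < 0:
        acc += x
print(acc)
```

x=13: not <0
x=-1: <0, acc = 1+(-1) = 0
x=-1: <0, acc = 0+(-1) = -1
x=8: not <0
x=0: not <0
x=1: not <0
x=13: not <0
x=9: not <0
x=-2: <0, acc = (-1)+(-2) = -3

-3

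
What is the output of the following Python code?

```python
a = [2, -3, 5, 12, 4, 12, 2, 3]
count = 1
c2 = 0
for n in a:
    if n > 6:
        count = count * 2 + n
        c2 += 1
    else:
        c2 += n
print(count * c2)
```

600

n=2: not >6; c2=2
n=-3: not >6; c2=-1
n=5: not >6; c2=4
n=12: >6, count = 1*2+12 = 14; c2=5
n=4: not >6; c2=9
n=12: >6, count = 14*2+12 = 40; c2=10
n=2: not >6; c2=12
n=3: not >6; c2=15
count*c2 = 40*15 = 600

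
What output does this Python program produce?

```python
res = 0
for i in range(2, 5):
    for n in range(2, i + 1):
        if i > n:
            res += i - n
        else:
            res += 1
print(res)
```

7

i=2,n=2: not 2>2, res = 0+1 = 1
i=3,n=2: 3>2, res = 1+1 = 2
i=3,n=3: not 3>3, res = 2+1 = 3
i=4,n=2: 4>2, res = 3+2 = 5
i=4,n=3: 4>3, res = 5+1 = 6
i=4,n=4: not 4>4, res = 6+1 = 7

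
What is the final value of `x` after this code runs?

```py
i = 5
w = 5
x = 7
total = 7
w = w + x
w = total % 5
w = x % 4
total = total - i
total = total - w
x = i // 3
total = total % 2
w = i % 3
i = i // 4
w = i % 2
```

w = 5+7 = 12
w = 7%5 = 2
w = 7%4 = 3
total = 7-5 = 2
total = 2-3 = -1
x = 5//3 = 1
total = (-1)%2 = 1
w = 5%3 = 2
i = 5//4 = 1
w = 1%2 = 1

1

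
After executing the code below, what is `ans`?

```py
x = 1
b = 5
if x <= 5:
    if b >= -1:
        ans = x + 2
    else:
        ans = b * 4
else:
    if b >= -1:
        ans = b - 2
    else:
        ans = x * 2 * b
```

x=1, b=5
x <= 5 is True; b >= -1 is True
→ ans = x + 2 = 3

3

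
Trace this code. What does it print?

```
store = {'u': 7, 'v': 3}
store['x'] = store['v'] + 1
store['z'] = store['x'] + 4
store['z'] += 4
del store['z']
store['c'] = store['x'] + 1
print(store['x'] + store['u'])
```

store['x'] = store['v']+1 = 4 → {'u': 7, 'v': 3, 'x': 4}
store['z'] = store['x']+4 = 8 → {'u': 7, 'v': 3, 'x': 4, 'z': 8}
store['z'] = 8+4 = 12 → {'u': 7, 'v': 3, 'x': 4, 'z': 12}
del 'z' → {'u': 7, 'v': 3, 'x': 4}
store['c'] = store['x']+1 = 5 → {'u': 7, 'v': 3, 'x': 4, 'c': 5}
store['x']+store['u'] = 4+7 = 11

11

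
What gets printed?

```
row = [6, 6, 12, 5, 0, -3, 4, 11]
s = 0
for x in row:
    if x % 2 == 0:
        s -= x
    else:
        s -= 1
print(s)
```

-31

x=6: even, s = 0-6 = -6
x=6: even, s = (-6)-6 = -12
x=12: even, s = (-12)-12 = -24
x=5: not even, s = (-24)-1 = -25
x=0: even, s = (-25)-0 = -25
x=-3: not even, s = (-25)-1 = -26
x=4: even, s = (-26)-4 = -30
x=11: not even, s = (-30)-1 = -31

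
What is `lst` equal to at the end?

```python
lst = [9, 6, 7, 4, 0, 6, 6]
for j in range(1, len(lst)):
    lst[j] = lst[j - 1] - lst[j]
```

j=1: lst[1] = 9-6 = 3 → [9, 3, 7, 4, 0, 6, 6]
j=2: lst[2] = 3-7 = -4 → [9, 3, -4, 4, 0, 6, 6]
j=3: lst[3] = (-4)-4 = -8 → [9, 3, -4, -8, 0, 6, 6]
j=4: lst[4] = (-8)-0 = -8 → [9, 3, -4, -8, -8, 6, 6]
j=5: lst[5] = (-8)-6 = -14 → [9, 3, -4, -8, -8, -14, 6]
j=6: lst[6] = (-14)-6 = -20 → [9, 3, -4, -8, -8, -14, -20]

[9, 3, -4, -8, -8, -14, -20]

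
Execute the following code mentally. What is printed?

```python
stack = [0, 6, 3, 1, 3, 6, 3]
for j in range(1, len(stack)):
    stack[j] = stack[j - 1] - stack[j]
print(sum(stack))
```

-79

j=1: stack[1] = 0-6 = -6 → [0, -6, 3, 1, 3, 6, 3]
j=2: stack[2] = (-6)-3 = -9 → [0, -6, -9, 1, 3, 6, 3]
j=3: stack[3] = (-9)-1 = -10 → [0, -6, -9, -10, 3, 6, 3]
j=4: stack[4] = (-10)-3 = -13 → [0, -6, -9, -10, -13, 6, 3]
j=5: stack[5] = (-13)-6 = -19 → [0, -6, -9, -10, -13, -19, 3]
j=6: stack[6] = (-19)-3 = -22 → [0, -6, -9, -10, -13, -19, -22]
sum = -79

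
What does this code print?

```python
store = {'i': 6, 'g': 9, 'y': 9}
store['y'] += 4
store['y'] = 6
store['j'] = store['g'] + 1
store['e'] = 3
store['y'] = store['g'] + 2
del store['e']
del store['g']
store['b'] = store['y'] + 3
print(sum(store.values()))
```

41

store['y'] = 9+4 = 13 → {'i': 6, 'g': 9, 'y': 13}
store['y'] = 6 → {'i': 6, 'g': 9, 'y': 6}
store['j'] = store['g']+1 = 10 → {'i': 6, 'g': 9, 'y': 6, 'j': 10}
store['e'] = 3 → {'i': 6, 'g': 9, 'y': 6, 'j': 10, 'e': 3}
store['y'] = store['g']+2 = 11 → {'i': 6, 'g': 9, 'y': 11, 'j': 10, 'e': 3}
del 'e' → {'i': 6, 'g': 9, 'y': 11, 'j': 10}
del 'g' → {'i': 6, 'y': 11, 'j': 10}
store['b'] = store['y']+3 = 14 → {'i': 6, 'y': 11, 'j': 10, 'b': 14}
sum of values = 41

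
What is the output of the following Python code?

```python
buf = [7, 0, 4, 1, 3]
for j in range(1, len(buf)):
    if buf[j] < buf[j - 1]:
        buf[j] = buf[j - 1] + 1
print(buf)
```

[7, 8, 9, 10, 11]

j=1: 0<7, buf[1] = 7+1 = 8 → [7, 8, 4, 1, 3]
j=2: 4<8, buf[2] = 8+1 = 9 → [7, 8, 9, 1, 3]
j=3: 1<9, buf[3] = 9+1 = 10 → [7, 8, 9, 10, 3]
j=4: 3<10, buf[4] = 10+1 = 11 → [7, 8, 9, 10, 11]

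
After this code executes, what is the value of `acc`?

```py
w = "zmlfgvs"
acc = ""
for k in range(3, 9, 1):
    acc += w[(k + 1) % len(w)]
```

'gvszml'

k=3: add w[4]='g' → 'g'
k=4: add w[5]='v' → 'gv'
k=5: add w[6]='s' → 'gvs'
k=6: add w[0]='z' → 'gvsz'
k=7: add w[1]='m' → 'gvszm'
k=8: add w[2]='l' → 'gvszml'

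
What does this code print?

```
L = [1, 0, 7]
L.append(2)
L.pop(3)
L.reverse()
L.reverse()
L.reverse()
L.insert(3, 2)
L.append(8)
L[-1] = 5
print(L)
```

append 2 → [1, 0, 7, 2]
pop(3) removes 2 → [1, 0, 7]
reverse → [7, 0, 1]
reverse → [1, 0, 7]
reverse → [7, 0, 1]
insert 2 at 3 → [7, 0, 1, 2]
append 8 → [7, 0, 1, 2, 8]
L[-1] = 5 → [7, 0, 1, 2, 5]

[7, 0, 1, 2, 5]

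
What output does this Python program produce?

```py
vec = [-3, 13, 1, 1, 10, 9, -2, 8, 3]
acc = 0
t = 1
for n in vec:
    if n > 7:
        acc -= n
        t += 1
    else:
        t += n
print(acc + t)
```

-35

n=-3: not >7; t=-2
n=13: >7, acc = 0-13 = -13; t=-1
n=1: not >7; t=0
n=1: not >7; t=1
n=10: >7, acc = (-13)-10 = -23; t=2
n=9: >7, acc = (-23)-9 = -32; t=3
n=-2: not >7; t=1
n=8: >7, acc = (-32)-8 = -40; t=2
n=3: not >7; t=5
acc+t = (-40)+5 = -35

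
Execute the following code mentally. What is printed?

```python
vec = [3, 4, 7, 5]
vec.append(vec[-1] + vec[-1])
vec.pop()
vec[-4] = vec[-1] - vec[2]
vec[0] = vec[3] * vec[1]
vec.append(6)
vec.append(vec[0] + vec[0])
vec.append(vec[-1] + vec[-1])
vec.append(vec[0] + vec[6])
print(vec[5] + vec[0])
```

append vec[-1]+vec[-1] = 5+5 = 10 → [3, 4, 7, 5, 10]
pop() removes 10 → [3, 4, 7, 5]
vec[-4] = vec[-1]-vec[2] = 5-7 = -2 → [-2, 4, 7, 5]
vec[0] = vec[3]*vec[1] = 5*4 = 20 → [20, 4, 7, 5]
append 6 → [20, 4, 7, 5, 6]
append vec[0]+vec[0] = 20+20 = 40 → [20, 4, 7, 5, 6, 40]
append vec[-1]+vec[-1] = 40+40 = 80 → [20, 4, 7, 5, 6, 40, 80]
append vec[0]+vec[6] = 20+80 = 100 → [20, 4, 7, 5, 6, 40, 80, 100]
vec[5]+vec[0] = 40+20 = 60

60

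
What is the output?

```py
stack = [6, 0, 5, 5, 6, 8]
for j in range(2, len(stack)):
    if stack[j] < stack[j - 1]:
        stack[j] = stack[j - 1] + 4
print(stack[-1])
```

j=2: 5>=0, unchanged → [6, 0, 5, 5, 6, 8]
j=3: 5>=5, unchanged → [6, 0, 5, 5, 6, 8]
j=4: 6>=5, unchanged → [6, 0, 5, 5, 6, 8]
j=5: 8>=6, unchanged → [6, 0, 5, 5, 6, 8]

8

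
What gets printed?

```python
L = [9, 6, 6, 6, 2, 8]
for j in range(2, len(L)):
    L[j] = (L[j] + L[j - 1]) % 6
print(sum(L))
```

j=2: L[2] = (6+6)%6 = 0 → [9, 6, 0, 6, 2, 8]
j=3: L[3] = (6+0)%6 = 0 → [9, 6, 0, 0, 2, 8]
j=4: L[4] = (2+0)%6 = 2 → [9, 6, 0, 0, 2, 8]
j=5: L[5] = (8+2)%6 = 4 → [9, 6, 0, 0, 2, 4]
sum = 21

21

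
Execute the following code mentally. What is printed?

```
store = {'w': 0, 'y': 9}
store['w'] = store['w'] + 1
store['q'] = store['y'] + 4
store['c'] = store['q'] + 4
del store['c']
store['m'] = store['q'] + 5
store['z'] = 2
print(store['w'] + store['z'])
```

store['w'] = store['w']+1 = 1 → {'w': 1, 'y': 9}
store['q'] = store['y']+4 = 13 → {'w': 1, 'y': 9, 'q': 13}
store['c'] = store['q']+4 = 17 → {'w': 1, 'y': 9, 'q': 13, 'c': 17}
del 'c' → {'w': 1, 'y': 9, 'q': 13}
store['m'] = store['q']+5 = 18 → {'w': 1, 'y': 9, 'q': 13, 'm': 18}
store['z'] = 2 → {'w': 1, 'y': 9, 'q': 13, 'm': 18, 'z': 2}
store['w']+store['z'] = 1+2 = 3

3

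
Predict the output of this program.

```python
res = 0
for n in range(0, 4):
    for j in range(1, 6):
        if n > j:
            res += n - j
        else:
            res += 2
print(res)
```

38

n=0,j=1: not 0>1, res = 0+2 = 2
n=0,j=2: not 0>2, res = 2+2 = 4
n=0,j=3: not 0>3, res = 4+2 = 6
n=0,j=4: not 0>4, res = 6+2 = 8
n=0,j=5: not 0>5, res = 8+2 = 10
n=1,j=1: not 1>1, res = 10+2 = 12
n=1,j=2: not 1>2, res = 12+2 = 14
n=1,j=3: not 1>3, res = 14+2 = 16
n=1,j=4: not 1>4, res = 16+2 = 18
n=1,j=5: not 1>5, res = 18+2 = 20
n=2,j=1: 2>1, res = 20+1 = 21
n=2,j=2: not 2>2, res = 21+2 = 23
n=2,j=3: not 2>3, res = 23+2 = 25
n=2,j=4: not 2>4, res = 25+2 = 27
n=2,j=5: not 2>5, res = 27+2 = 29
n=3,j=1: 3>1, res = 29+2 = 31
n=3,j=2: 3>2, res = 31+1 = 32
n=3,j=3: not 3>3, res = 32+2 = 34
n=3,j=4: not 3>4, res = 34+2 = 36
n=3,j=5: not 3>5, res = 36+2 = 38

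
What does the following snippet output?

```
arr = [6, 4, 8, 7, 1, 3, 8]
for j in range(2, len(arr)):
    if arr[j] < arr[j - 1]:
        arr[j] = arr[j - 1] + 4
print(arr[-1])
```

24

j=2: 8>=4, unchanged → [6, 4, 8, 7, 1, 3, 8]
j=3: 7<8, arr[3] = 8+4 = 12 → [6, 4, 8, 12, 1, 3, 8]
j=4: 1<12, arr[4] = 12+4 = 16 → [6, 4, 8, 12, 16, 3, 8]
j=5: 3<16, arr[5] = 16+4 = 20 → [6, 4, 8, 12, 16, 20, 8]
j=6: 8<20, arr[6] = 20+4 = 24 → [6, 4, 8, 12, 16, 20, 24]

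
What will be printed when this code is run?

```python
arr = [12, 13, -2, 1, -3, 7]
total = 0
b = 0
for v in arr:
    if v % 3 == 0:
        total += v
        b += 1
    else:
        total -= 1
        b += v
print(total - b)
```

v=12: %3==0, total = 0+12 = 12; b=1
v=13: not %3==0, total = 12-1 = 11; b=14
v=-2: not %3==0, total = 11-1 = 10; b=12
v=1: not %3==0, total = 10-1 = 9; b=13
v=-3: %3==0, total = 9+(-3) = 6; b=14
v=7: not %3==0, total = 6-1 = 5; b=21
total-b = 5-21 = -16

-16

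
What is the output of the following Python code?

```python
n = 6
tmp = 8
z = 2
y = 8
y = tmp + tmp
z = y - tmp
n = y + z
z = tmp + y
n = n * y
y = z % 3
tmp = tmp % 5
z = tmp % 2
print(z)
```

y = 8+8 = 16
z = 16-8 = 8
n = 16+8 = 24
z = 8+16 = 24
n = 24*16 = 384
y = 24%3 = 0
tmp = 8%5 = 3
z = 3%2 = 1

1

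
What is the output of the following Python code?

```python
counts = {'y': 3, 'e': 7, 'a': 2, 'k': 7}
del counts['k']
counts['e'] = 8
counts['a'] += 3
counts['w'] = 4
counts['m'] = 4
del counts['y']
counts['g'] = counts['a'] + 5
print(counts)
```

{'e': 8, 'a': 5, 'w': 4, 'm': 4, 'g': 10}

del 'k' → {'y': 3, 'e': 7, 'a': 2}
counts['e'] = 8 → {'y': 3, 'e': 8, 'a': 2}
counts['a'] = 2+3 = 5 → {'y': 3, 'e': 8, 'a': 5}
counts['w'] = 4 → {'y': 3, 'e': 8, 'a': 5, 'w': 4}
counts['m'] = 4 → {'y': 3, 'e': 8, 'a': 5, 'w': 4, 'm': 4}
del 'y' → {'e': 8, 'a': 5, 'w': 4, 'm': 4}
counts['g'] = counts['a']+5 = 10 → {'e': 8, 'a': 5, 'w': 4, 'm': 4, 'g': 10}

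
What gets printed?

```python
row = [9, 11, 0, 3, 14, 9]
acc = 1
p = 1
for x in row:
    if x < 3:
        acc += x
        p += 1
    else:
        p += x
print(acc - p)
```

x=9: not <3; p=10
x=11: not <3; p=21
x=0: <3, acc = 1+0 = 1; p=22
x=3: not <3; p=25
x=14: not <3; p=39
x=9: not <3; p=48
acc-p = 1-48 = -47

-47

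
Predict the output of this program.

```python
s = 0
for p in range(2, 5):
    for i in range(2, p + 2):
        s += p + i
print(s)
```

57

p=2,i=2: s = 0+4 = 4
p=2,i=3: s = 4+5 = 9
p=3,i=2: s = 9+5 = 14
p=3,i=3: s = 14+6 = 20
p=3,i=4: s = 20+7 = 27
p=4,i=2: s = 27+6 = 33
p=4,i=3: s = 33+7 = 40
p=4,i=4: s = 40+8 = 48
p=4,i=5: s = 48+9 = 57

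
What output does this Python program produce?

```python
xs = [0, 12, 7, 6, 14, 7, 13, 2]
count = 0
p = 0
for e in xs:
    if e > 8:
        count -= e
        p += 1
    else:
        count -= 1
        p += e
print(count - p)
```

-69

e=0: not >8, count = 0-1 = -1; p=0
e=12: >8, count = (-1)-12 = -13; p=1
e=7: not >8, count = (-13)-1 = -14; p=8
e=6: not >8, count = (-14)-1 = -15; p=14
e=14: >8, count = (-15)-14 = -29; p=15
e=7: not >8, count = (-29)-1 = -30; p=22
e=13: >8, count = (-30)-13 = -43; p=23
e=2: not >8, count = (-43)-1 = -44; p=25
count-p = (-44)-25 = -69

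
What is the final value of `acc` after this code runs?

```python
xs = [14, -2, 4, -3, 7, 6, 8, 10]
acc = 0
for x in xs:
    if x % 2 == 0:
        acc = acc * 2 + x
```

498

x=14: even, acc = 0*2+14 = 14
x=-2: even, acc = 14*2+(-2) = 26
x=4: even, acc = 26*2+4 = 56
x=-3: not even
x=7: not even
x=6: even, acc = 56*2+6 = 118
x=8: even, acc = 118*2+8 = 244
x=10: even, acc = 244*2+10 = 498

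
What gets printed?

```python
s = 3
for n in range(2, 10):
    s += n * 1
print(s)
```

47

n=2: s = 3+2*1 = 5
n=3: s = 5+3*1 = 8
n=4: s = 8+4*1 = 12
n=5: s = 12+5*1 = 17
n=6: s = 17+6*1 = 23
n=7: s = 23+7*1 = 30
n=8: s = 30+8*1 = 38
n=9: s = 38+9*1 = 47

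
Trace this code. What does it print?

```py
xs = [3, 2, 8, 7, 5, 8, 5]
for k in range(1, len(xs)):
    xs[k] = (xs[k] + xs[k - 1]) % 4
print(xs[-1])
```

2

k=1: xs[1] = (2+3)%4 = 1 → [3, 1, 8, 7, 5, 8, 5]
k=2: xs[2] = (8+1)%4 = 1 → [3, 1, 1, 7, 5, 8, 5]
k=3: xs[3] = (7+1)%4 = 0 → [3, 1, 1, 0, 5, 8, 5]
k=4: xs[4] = (5+0)%4 = 1 → [3, 1, 1, 0, 1, 8, 5]
k=5: xs[5] = (8+1)%4 = 1 → [3, 1, 1, 0, 1, 1, 5]
k=6: xs[6] = (5+1)%4 = 2 → [3, 1, 1, 0, 1, 1, 2]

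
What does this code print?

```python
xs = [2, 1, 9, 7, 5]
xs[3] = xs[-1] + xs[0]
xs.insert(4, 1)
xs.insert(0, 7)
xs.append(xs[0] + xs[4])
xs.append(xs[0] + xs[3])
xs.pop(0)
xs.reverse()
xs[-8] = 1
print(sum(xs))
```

xs[3] = xs[-1]+xs[0] = 5+2 = 7 → [2, 1, 9, 7, 5]
insert 1 at 4 → [2, 1, 9, 7, 1, 5]
insert 7 at 0 → [7, 2, 1, 9, 7, 1, 5]
append xs[0]+xs[4] = 7+7 = 14 → [7, 2, 1, 9, 7, 1, 5, 14]
append xs[0]+xs[3] = 7+9 = 16 → [7, 2, 1, 9, 7, 1, 5, 14, 16]
pop(0) removes 7 → [2, 1, 9, 7, 1, 5, 14, 16]
reverse → [16, 14, 5, 1, 7, 9, 1, 2]
xs[-8] = 1 → [1, 14, 5, 1, 7, 9, 1, 2]
sum = 40

40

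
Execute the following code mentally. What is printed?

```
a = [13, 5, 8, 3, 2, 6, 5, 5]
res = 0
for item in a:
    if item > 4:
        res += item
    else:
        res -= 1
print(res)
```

item=13: >4, res = 0+13 = 13
item=5: >4, res = 13+5 = 18
item=8: >4, res = 18+8 = 26
item=3: not >4, res = 26-1 = 25
item=2: not >4, res = 25-1 = 24
item=6: >4, res = 24+6 = 30
item=5: >4, res = 30+5 = 35
item=5: >4, res = 35+5 = 40

40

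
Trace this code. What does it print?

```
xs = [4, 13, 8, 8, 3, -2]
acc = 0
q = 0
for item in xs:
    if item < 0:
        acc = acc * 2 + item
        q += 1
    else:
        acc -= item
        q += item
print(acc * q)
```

item=4: not <0, acc = 0-4 = -4; q=4
item=13: not <0, acc = (-4)-13 = -17; q=17
item=8: not <0, acc = (-17)-8 = -25; q=25
item=8: not <0, acc = (-25)-8 = -33; q=33
item=3: not <0, acc = (-33)-3 = -36; q=36
item=-2: <0, acc = (-36)*2+(-2) = -74; q=37
acc*q = (-74)*37 = -2738

-2738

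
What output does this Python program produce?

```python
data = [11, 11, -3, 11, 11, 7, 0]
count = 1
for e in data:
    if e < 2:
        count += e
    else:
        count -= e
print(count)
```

-53

e=11: not <2, count = 1-11 = -10
e=11: not <2, count = (-10)-11 = -21
e=-3: <2, count = (-21)+(-3) = -24
e=11: not <2, count = (-24)-11 = -35
e=11: not <2, count = (-35)-11 = -46
e=7: not <2, count = (-46)-7 = -53
e=0: <2, count = (-53)+0 = -53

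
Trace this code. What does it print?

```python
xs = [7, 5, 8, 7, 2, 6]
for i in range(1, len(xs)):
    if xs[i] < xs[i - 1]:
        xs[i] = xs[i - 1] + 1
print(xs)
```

i=1: 5<7, xs[1] = 7+1 = 8 → [7, 8, 8, 7, 2, 6]
i=2: 8>=8, unchanged → [7, 8, 8, 7, 2, 6]
i=3: 7<8, xs[3] = 8+1 = 9 → [7, 8, 8, 9, 2, 6]
i=4: 2<9, xs[4] = 9+1 = 10 → [7, 8, 8, 9, 10, 6]
i=5: 6<10, xs[5] = 10+1 = 11 → [7, 8, 8, 9, 10, 11]

[7, 8, 8, 9, 10, 11]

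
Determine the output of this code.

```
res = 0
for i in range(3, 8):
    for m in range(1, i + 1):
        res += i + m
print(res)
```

i=3,m=1: res = 0+4 = 4
i=3,m=2: res = 4+5 = 9
i=3,m=3: res = 9+6 = 15
i=4,m=1: res = 15+5 = 20
i=4,m=2: res = 20+6 = 26
i=4,m=3: res = 26+7 = 33
i=4,m=4: res = 33+8 = 41
i=5,m=1: res = 41+6 = 47
i=5,m=2: res = 47+7 = 54
i=5,m=3: res = 54+8 = 62
i=5,m=4: res = 62+9 = 71
i=5,m=5: res = 71+10 = 81
i=6,m=1: res = 81+7 = 88
i=6,m=2: res = 88+8 = 96
i=6,m=3: res = 96+9 = 105
i=6,m=4: res = 105+10 = 115
i=6,m=5: res = 115+11 = 126
i=6,m=6: res = 126+12 = 138
i=7,m=1: res = 138+8 = 146
i=7,m=2: res = 146+9 = 155
i=7,m=3: res = 155+10 = 165
i=7,m=4: res = 165+11 = 176
i=7,m=5: res = 176+12 = 188
i=7,m=6: res = 188+13 = 201
i=7,m=7: res = 201+14 = 215

215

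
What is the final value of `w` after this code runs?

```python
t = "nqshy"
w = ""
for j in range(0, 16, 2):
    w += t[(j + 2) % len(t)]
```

j=0: add t[2]='s' → 's'
j=2: add t[4]='y' → 'sy'
j=4: add t[1]='q' → 'syq'
j=6: add t[3]='h' → 'syqh'
j=8: add t[0]='n' → 'syqhn'
j=10: add t[2]='s' → 'syqhns'
j=12: add t[4]='y' → 'syqhnsy'
j=14: add t[1]='q' → 'syqhnsyq'

'syqhnsyq'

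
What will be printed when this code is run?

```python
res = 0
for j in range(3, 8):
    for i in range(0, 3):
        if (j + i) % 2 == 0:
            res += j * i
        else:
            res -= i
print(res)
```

j=3,i=0: odd sum, res = 0-0 = 0
j=3,i=1: even sum, res = 0+3 = 3
j=3,i=2: odd sum, res = 3-2 = 1
j=4,i=0: even sum, res = 1+0 = 1
j=4,i=1: odd sum, res = 1-1 = 0
j=4,i=2: even sum, res = 0+8 = 8
j=5,i=0: odd sum, res = 8-0 = 8
j=5,i=1: even sum, res = 8+5 = 13
j=5,i=2: odd sum, res = 13-2 = 11
j=6,i=0: even sum, res = 11+0 = 11
j=6,i=1: odd sum, res = 11-1 = 10
j=6,i=2: even sum, res = 10+12 = 22
j=7,i=0: odd sum, res = 22-0 = 22
j=7,i=1: even sum, res = 22+7 = 29
j=7,i=2: odd sum, res = 29-2 = 27

27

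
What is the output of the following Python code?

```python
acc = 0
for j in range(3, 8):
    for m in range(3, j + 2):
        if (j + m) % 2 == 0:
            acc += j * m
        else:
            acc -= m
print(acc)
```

j=3,m=3: even sum, acc = 0+9 = 9
j=3,m=4: odd sum, acc = 9-4 = 5
j=4,m=3: odd sum, acc = 5-3 = 2
j=4,m=4: even sum, acc = 2+16 = 18
j=4,m=5: odd sum, acc = 18-5 = 13
j=5,m=3: even sum, acc = 13+15 = 28
j=5,m=4: odd sum, acc = 28-4 = 24
j=5,m=5: even sum, acc = 24+25 = 49
j=5,m=6: odd sum, acc = 49-6 = 43
j=6,m=3: odd sum, acc = 43-3 = 40
j=6,m=4: even sum, acc = 40+24 = 64
j=6,m=5: odd sum, acc = 64-5 = 59
j=6,m=6: even sum, acc = 59+36 = 95
j=6,m=7: odd sum, acc = 95-7 = 88
j=7,m=3: even sum, acc = 88+21 = 109
j=7,m=4: odd sum, acc = 109-4 = 105
j=7,m=5: even sum, acc = 105+35 = 140
j=7,m=6: odd sum, acc = 140-6 = 134
j=7,m=7: even sum, acc = 134+49 = 183
j=7,m=8: odd sum, acc = 183-8 = 175

175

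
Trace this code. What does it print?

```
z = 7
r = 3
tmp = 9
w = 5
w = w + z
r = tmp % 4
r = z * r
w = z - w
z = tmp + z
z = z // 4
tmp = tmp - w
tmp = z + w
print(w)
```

w = 5+7 = 12
r = 9%4 = 1
r = 7*1 = 7
w = 7-12 = -5
z = 9+7 = 16
z = 16//4 = 4
tmp = 9-(-5) = 14
tmp = 4+(-5) = -1

-5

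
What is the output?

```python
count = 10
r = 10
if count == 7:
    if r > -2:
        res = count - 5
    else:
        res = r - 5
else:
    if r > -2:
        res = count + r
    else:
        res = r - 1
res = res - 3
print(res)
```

count=10, r=10
count == 7 is False; r > -2 is True
→ res = count + r = 20
res = 20-3 = 17

17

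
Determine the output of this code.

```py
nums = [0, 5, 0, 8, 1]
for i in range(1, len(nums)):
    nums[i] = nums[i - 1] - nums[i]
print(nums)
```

i=1: nums[1] = 0-5 = -5 → [0, -5, 0, 8, 1]
i=2: nums[2] = (-5)-0 = -5 → [0, -5, -5, 8, 1]
i=3: nums[3] = (-5)-8 = -13 → [0, -5, -5, -13, 1]
i=4: nums[4] = (-13)-1 = -14 → [0, -5, -5, -13, -14]

[0, -5, -5, -13, -14]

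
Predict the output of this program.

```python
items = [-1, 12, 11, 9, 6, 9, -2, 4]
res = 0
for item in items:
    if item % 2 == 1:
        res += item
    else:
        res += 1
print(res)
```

item=-1: odd, res = 0+(-1) = -1
item=12: not odd, res = (-1)+1 = 0
item=11: odd, res = 0+11 = 11
item=9: odd, res = 11+9 = 20
item=6: not odd, res = 20+1 = 21
item=9: odd, res = 21+9 = 30
item=-2: not odd, res = 30+1 = 31
item=4: not odd, res = 31+1 = 32

32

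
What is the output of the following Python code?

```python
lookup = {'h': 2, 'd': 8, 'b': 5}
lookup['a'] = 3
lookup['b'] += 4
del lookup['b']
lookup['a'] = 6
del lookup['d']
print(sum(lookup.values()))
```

8

lookup['a'] = 3 → {'h': 2, 'd': 8, 'b': 5, 'a': 3}
lookup['b'] = 5+4 = 9 → {'h': 2, 'd': 8, 'b': 9, 'a': 3}
del 'b' → {'h': 2, 'd': 8, 'a': 3}
lookup['a'] = 6 → {'h': 2, 'd': 8, 'a': 6}
del 'd' → {'h': 2, 'a': 6}
sum of values = 8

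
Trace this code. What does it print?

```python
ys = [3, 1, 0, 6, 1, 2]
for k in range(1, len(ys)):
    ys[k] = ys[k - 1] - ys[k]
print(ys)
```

[3, 2, 2, -4, -5, -7]

k=1: ys[1] = 3-1 = 2 → [3, 2, 0, 6, 1, 2]
k=2: ys[2] = 2-0 = 2 → [3, 2, 2, 6, 1, 2]
k=3: ys[3] = 2-6 = -4 → [3, 2, 2, -4, 1, 2]
k=4: ys[4] = (-4)-1 = -5 → [3, 2, 2, -4, -5, 2]
k=5: ys[5] = (-5)-2 = -7 → [3, 2, 2, -4, -5, -7]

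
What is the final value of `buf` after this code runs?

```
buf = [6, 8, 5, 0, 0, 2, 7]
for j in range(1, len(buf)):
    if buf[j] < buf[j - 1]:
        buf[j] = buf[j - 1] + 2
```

j=1: 8>=6, unchanged → [6, 8, 5, 0, 0, 2, 7]
j=2: 5<8, buf[2] = 8+2 = 10 → [6, 8, 10, 0, 0, 2, 7]
j=3: 0<10, buf[3] = 10+2 = 12 → [6, 8, 10, 12, 0, 2, 7]
j=4: 0<12, buf[4] = 12+2 = 14 → [6, 8, 10, 12, 14, 2, 7]
j=5: 2<14, buf[5] = 14+2 = 16 → [6, 8, 10, 12, 14, 16, 7]
j=6: 7<16, buf[6] = 16+2 = 18 → [6, 8, 10, 12, 14, 16, 18]

[6, 8, 10, 12, 14, 16, 18]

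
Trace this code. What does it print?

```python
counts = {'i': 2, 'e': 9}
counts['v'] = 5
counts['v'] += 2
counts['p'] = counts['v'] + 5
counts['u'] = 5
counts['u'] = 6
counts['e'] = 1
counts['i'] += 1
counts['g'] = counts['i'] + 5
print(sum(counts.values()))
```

37

counts['v'] = 5 → {'i': 2, 'e': 9, 'v': 5}
counts['v'] = 5+2 = 7 → {'i': 2, 'e': 9, 'v': 7}
counts['p'] = counts['v']+5 = 12 → {'i': 2, 'e': 9, 'v': 7, 'p': 12}
counts['u'] = 5 → {'i': 2, 'e': 9, 'v': 7, 'p': 12, 'u': 5}
counts['u'] = 6 → {'i': 2, 'e': 9, 'v': 7, 'p': 12, 'u': 6}
counts['e'] = 1 → {'i': 2, 'e': 1, 'v': 7, 'p': 12, 'u': 6}
counts['i'] = 2+1 = 3 → {'i': 3, 'e': 1, 'v': 7, 'p': 12, 'u': 6}
counts['g'] = counts['i']+5 = 8 → {'i': 3, 'e': 1, 'v': 7, 'p': 12, 'u': 6, 'g': 8}
sum of values = 37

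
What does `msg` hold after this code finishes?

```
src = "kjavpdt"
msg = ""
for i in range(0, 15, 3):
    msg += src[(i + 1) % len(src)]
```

'jpkvt'

i=0: add src[1]='j' → 'j'
i=3: add src[4]='p' → 'jp'
i=6: add src[0]='k' → 'jpk'
i=9: add src[3]='v' → 'jpkv'
i=12: add src[6]='t' → 'jpkvt'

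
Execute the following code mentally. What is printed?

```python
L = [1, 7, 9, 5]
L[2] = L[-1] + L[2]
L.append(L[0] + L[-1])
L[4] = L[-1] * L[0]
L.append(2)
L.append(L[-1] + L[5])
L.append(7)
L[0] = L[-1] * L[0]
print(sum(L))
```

L[2] = L[-1]+L[2] = 5+9 = 14 → [1, 7, 14, 5]
append L[0]+L[-1] = 1+5 = 6 → [1, 7, 14, 5, 6]
L[4] = L[-1]*L[0] = 6*1 = 6 → [1, 7, 14, 5, 6]
append 2 → [1, 7, 14, 5, 6, 2]
append L[-1]+L[5] = 2+2 = 4 → [1, 7, 14, 5, 6, 2, 4]
append 7 → [1, 7, 14, 5, 6, 2, 4, 7]
L[0] = L[-1]*L[0] = 7*1 = 7 → [7, 7, 14, 5, 6, 2, 4, 7]
sum = 52

52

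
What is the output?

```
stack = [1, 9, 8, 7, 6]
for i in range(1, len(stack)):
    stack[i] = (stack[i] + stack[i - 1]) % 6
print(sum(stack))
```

i=1: stack[1] = (9+1)%6 = 4 → [1, 4, 8, 7, 6]
i=2: stack[2] = (8+4)%6 = 0 → [1, 4, 0, 7, 6]
i=3: stack[3] = (7+0)%6 = 1 → [1, 4, 0, 1, 6]
i=4: stack[4] = (6+1)%6 = 1 → [1, 4, 0, 1, 1]
sum = 7

7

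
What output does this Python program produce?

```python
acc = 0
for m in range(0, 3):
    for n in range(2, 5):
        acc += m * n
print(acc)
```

m=0,n=2: acc = 0+0 = 0
m=0,n=3: acc = 0+0 = 0
m=0,n=4: acc = 0+0 = 0
m=1,n=2: acc = 0+2 = 2
m=1,n=3: acc = 2+3 = 5
m=1,n=4: acc = 5+4 = 9
m=2,n=2: acc = 9+4 = 13
m=2,n=3: acc = 13+6 = 19
m=2,n=4: acc = 19+8 = 27

27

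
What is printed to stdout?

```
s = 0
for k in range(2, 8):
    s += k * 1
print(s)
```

27

k=2: s = 0+2*1 = 2
k=3: s = 2+3*1 = 5
k=4: s = 5+4*1 = 9
k=5: s = 9+5*1 = 14
k=6: s = 14+6*1 = 20
k=7: s = 20+7*1 = 27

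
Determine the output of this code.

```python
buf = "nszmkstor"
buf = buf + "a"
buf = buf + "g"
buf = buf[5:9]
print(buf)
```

+ 'a' → 'nszmkstora'
+ 'g' → 'nszmkstorag'
slice [5:9] → 'stor'

stor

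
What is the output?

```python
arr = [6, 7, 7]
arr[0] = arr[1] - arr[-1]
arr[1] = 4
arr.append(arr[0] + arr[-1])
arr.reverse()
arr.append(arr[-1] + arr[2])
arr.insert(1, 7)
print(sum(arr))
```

arr[0] = arr[1]-arr[-1] = 7-7 = 0 → [0, 7, 7]
arr[1] = 4 → [0, 4, 7]
append arr[0]+arr[-1] = 0+7 = 7 → [0, 4, 7, 7]
reverse → [7, 7, 4, 0]
append arr[-1]+arr[2] = 0+4 = 4 → [7, 7, 4, 0, 4]
insert 7 at 1 → [7, 7, 7, 4, 0, 4]
sum = 29

29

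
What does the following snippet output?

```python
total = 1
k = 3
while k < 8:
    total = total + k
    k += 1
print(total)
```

k=3: total = 1+3 = 4
k=4: total = 4+4 = 8
k=5: total = 8+5 = 13
k=6: total = 13+6 = 19
k=7: total = 19+7 = 26

26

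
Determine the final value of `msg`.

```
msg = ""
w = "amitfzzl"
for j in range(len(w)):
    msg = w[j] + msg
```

j=0: prepend 'a' → 'a'
j=1: prepend 'm' → 'ma'
j=2: prepend 'i' → 'ima'
j=3: prepend 't' → 'tima'
j=4: prepend 'f' → 'ftima'
j=5: prepend 'z' → 'zftima'
j=6: prepend 'z' → 'zzftima'
j=7: prepend 'l' → 'lzzftima'

'lzzftima'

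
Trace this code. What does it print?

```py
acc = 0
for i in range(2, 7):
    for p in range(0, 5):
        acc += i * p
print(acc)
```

200

i=2,p=0: acc = 0+0 = 0
i=2,p=1: acc = 0+2 = 2
i=2,p=2: acc = 2+4 = 6
i=2,p=3: acc = 6+6 = 12
i=2,p=4: acc = 12+8 = 20
i=3,p=0: acc = 20+0 = 20
i=3,p=1: acc = 20+3 = 23
i=3,p=2: acc = 23+6 = 29
i=3,p=3: acc = 29+9 = 38
i=3,p=4: acc = 38+12 = 50
i=4,p=0: acc = 50+0 = 50
i=4,p=1: acc = 50+4 = 54
i=4,p=2: acc = 54+8 = 62
i=4,p=3: acc = 62+12 = 74
i=4,p=4: acc = 74+16 = 90
i=5,p=0: acc = 90+0 = 90
i=5,p=1: acc = 90+5 = 95
i=5,p=2: acc = 95+10 = 105
i=5,p=3: acc = 105+15 = 120
i=5,p=4: acc = 120+20 = 140
i=6,p=0: acc = 140+0 = 140
i=6,p=1: acc = 140+6 = 146
i=6,p=2: acc = 146+12 = 158
i=6,p=3: acc = 158+18 = 176
i=6,p=4: acc = 176+24 = 200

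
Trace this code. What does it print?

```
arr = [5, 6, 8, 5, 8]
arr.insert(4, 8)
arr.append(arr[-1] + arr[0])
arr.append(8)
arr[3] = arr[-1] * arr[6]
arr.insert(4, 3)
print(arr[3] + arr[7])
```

insert 8 at 4 → [5, 6, 8, 5, 8, 8]
append arr[-1]+arr[0] = 8+5 = 13 → [5, 6, 8, 5, 8, 8, 13]
append 8 → [5, 6, 8, 5, 8, 8, 13, 8]
arr[3] = arr[-1]*arr[6] = 8*13 = 104 → [5, 6, 8, 104, 8, 8, 13, 8]
insert 3 at 4 → [5, 6, 8, 104, 3, 8, 8, 13, 8]
arr[3]+arr[7] = 104+13 = 117

117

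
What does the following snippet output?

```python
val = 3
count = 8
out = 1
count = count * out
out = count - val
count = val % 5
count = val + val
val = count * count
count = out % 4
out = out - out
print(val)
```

36

count = 8*1 = 8
out = 8-3 = 5
count = 3%5 = 3
count = 3+3 = 6
val = 6*6 = 36
count = 5%4 = 1
out = 5-5 = 0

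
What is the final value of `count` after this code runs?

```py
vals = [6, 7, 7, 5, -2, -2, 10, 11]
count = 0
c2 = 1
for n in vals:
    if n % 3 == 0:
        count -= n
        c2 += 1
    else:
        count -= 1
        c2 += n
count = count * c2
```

n=6: %3==0, count = 0-6 = -6; c2=2
n=7: not %3==0, count = (-6)-1 = -7; c2=9
n=7: not %3==0, count = (-7)-1 = -8; c2=16
n=5: not %3==0, count = (-8)-1 = -9; c2=21
n=-2: not %3==0, count = (-9)-1 = -10; c2=19
n=-2: not %3==0, count = (-10)-1 = -11; c2=17
n=10: not %3==0, count = (-11)-1 = -12; c2=27
n=11: not %3==0, count = (-12)-1 = -13; c2=38
count*c2 = (-13)*38 = -494

-494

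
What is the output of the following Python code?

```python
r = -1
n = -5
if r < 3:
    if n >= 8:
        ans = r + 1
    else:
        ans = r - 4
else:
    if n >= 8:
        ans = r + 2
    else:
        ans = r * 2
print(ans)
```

r=-1, n=-5
r < 3 is True; n >= 8 is False
→ ans = r - 4 = -5

-5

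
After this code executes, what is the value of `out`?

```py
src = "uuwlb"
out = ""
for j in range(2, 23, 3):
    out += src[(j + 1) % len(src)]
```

j=2: add src[3]='l' → 'l'
j=5: add src[1]='u' → 'lu'
j=8: add src[4]='b' → 'lub'
j=11: add src[2]='w' → 'lubw'
j=14: add src[0]='u' → 'lubwu'
j=17: add src[3]='l' → 'lubwul'
j=20: add src[1]='u' → 'lubwulu'

'lubwulu'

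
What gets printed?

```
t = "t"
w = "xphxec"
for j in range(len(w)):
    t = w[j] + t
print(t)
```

cexhpxt

j=0: prepend 'x' → 'xt'
j=1: prepend 'p' → 'pxt'
j=2: prepend 'h' → 'hpxt'
j=3: prepend 'x' → 'xhpxt'
j=4: prepend 'e' → 'exhpxt'
j=5: prepend 'c' → 'cexhpxt'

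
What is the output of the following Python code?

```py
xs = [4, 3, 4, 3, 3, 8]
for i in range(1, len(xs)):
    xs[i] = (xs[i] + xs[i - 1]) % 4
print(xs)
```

[4, 3, 3, 2, 1, 1]

i=1: xs[1] = (3+4)%4 = 3 → [4, 3, 4, 3, 3, 8]
i=2: xs[2] = (4+3)%4 = 3 → [4, 3, 3, 3, 3, 8]
i=3: xs[3] = (3+3)%4 = 2 → [4, 3, 3, 2, 3, 8]
i=4: xs[4] = (3+2)%4 = 1 → [4, 3, 3, 2, 1, 8]
i=5: xs[5] = (8+1)%4 = 1 → [4, 3, 3, 2, 1, 1]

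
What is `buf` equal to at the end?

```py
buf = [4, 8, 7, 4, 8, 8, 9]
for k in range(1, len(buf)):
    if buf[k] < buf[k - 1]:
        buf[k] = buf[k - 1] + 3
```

k=1: 8>=4, unchanged → [4, 8, 7, 4, 8, 8, 9]
k=2: 7<8, buf[2] = 8+3 = 11 → [4, 8, 11, 4, 8, 8, 9]
k=3: 4<11, buf[3] = 11+3 = 14 → [4, 8, 11, 14, 8, 8, 9]
k=4: 8<14, buf[4] = 14+3 = 17 → [4, 8, 11, 14, 17, 8, 9]
k=5: 8<17, buf[5] = 17+3 = 20 → [4, 8, 11, 14, 17, 20, 9]
k=6: 9<20, buf[6] = 20+3 = 23 → [4, 8, 11, 14, 17, 20, 23]

[4, 8, 11, 14, 17, 20, 23]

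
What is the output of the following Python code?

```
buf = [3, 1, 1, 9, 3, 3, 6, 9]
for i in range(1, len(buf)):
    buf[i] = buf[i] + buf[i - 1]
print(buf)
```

[3, 4, 5, 14, 17, 20, 26, 35]

i=1: buf[1] = 1+3 = 4 → [3, 4, 1, 9, 3, 3, 6, 9]
i=2: buf[2] = 1+4 = 5 → [3, 4, 5, 9, 3, 3, 6, 9]
i=3: buf[3] = 9+5 = 14 → [3, 4, 5, 14, 3, 3, 6, 9]
i=4: buf[4] = 3+14 = 17 → [3, 4, 5, 14, 17, 3, 6, 9]
i=5: buf[5] = 3+17 = 20 → [3, 4, 5, 14, 17, 20, 6, 9]
i=6: buf[6] = 6+20 = 26 → [3, 4, 5, 14, 17, 20, 26, 9]
i=7: buf[7] = 9+26 = 35 → [3, 4, 5, 14, 17, 20, 26, 35]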